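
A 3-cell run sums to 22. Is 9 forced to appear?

Every partition of 22 into 3 distinct digits includes 9: {5,8,9}, {6,7,9}.

Yes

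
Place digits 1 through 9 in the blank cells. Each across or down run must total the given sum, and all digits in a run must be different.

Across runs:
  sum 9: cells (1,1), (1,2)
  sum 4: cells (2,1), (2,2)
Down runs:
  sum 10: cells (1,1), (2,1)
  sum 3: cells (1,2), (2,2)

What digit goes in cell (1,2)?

4 in 2 cells must be {1,3}; 3 in 2 cells must be {1,2}.
The 4 across and the 3 down share only 1, so (2,2) = 1.
(1,2) = 3 − 1 = 2 completes the 3 down.
(2,1) = 4 − 1 = 3 completes the 4 across.
(1,1) = 9 − 2 = 7 completes the 9 across.

2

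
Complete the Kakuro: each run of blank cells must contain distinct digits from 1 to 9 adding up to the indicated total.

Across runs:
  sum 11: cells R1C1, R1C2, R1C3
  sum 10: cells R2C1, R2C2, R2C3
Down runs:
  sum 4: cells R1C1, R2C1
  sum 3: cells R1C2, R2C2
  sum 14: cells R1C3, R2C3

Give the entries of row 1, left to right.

4 in 2 cells must be {1,3}; 3 in 2 cells must be {1,2}.
Nothing is forced directly, so branch on R2C3, whose candidates are 5 or 6. If R2C3 = 5: then R1C3 would have to be in {1,2,3,4,5,6,7,8} for the 11 across but in {9} for the 14 down — contradiction. So R2C3 = 6.
R1C3 = 14 − 6 = 8 completes the 14 down.
Given what's placed, R2C2 must be 1 to fit the 10 across and 3 down.
R1C1 = 1: the only remaining digit allowed by both the 11 across and the 4 down.
R1C2 = 11 − 9 = 2 completes the 11 across.
R2C1 = 10 − 7 = 3 completes the 10 across.

1 2 8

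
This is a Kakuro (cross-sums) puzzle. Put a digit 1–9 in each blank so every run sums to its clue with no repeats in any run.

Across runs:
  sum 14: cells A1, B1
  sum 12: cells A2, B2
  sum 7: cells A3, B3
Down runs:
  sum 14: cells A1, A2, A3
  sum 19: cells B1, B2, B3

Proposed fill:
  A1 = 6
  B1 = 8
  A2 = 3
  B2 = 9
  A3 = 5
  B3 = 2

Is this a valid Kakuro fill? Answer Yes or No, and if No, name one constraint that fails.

Yes

Across: 6+8=14; 3+9=12; 5+2=7. Down: 6+3+5=14; 8+9+2=19. No digit repeats within any run.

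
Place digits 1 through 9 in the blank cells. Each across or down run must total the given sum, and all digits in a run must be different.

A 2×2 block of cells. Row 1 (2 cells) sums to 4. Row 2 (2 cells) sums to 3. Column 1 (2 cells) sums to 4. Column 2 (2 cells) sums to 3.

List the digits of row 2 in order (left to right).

1, 2

4 in 2 cells must be {1,3}; 3 in 2 cells must be {1,2}.
The 4 across and the 3 down share only 1, so (1,2) = 1.
The 3 across and the 4 down share only 1, so (2,1) = 1.
(2,2) = 3 − 1 = 2 completes the 3 across.
(1,1) = 4 − 1 = 3 completes the 4 across.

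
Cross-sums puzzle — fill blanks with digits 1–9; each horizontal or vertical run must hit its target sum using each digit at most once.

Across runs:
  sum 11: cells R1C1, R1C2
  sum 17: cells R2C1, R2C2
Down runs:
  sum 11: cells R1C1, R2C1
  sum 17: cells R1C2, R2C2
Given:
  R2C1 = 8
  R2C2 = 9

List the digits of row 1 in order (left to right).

3 8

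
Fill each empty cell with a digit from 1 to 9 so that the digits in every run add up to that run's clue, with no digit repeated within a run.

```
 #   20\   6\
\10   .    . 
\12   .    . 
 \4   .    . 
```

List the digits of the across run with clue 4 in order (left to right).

3 1

4 in 2 cells must be {1,3}; 6 in 3 cells must be {1,2,3}.
The 12 across and the 6 down share only 3, so R2C2 = 3.
The 4 across and the 20 down share only 3, so R3C1 = 3.
R3C2 = 4 − 3 = 1 completes the 4 across.
R1C2 = 6 − 4 = 2 completes the 6 down.
R2C1 = 12 − 3 = 9 completes the 12 across.
R1C1 = 10 − 2 = 8 completes the 10 across.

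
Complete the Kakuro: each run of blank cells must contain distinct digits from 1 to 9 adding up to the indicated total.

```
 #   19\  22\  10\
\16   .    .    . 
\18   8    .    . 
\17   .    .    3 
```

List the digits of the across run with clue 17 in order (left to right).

9 5 3

Nothing is forced directly, so branch on R2C3, whose candidates are 1 or 6. If R2C3 = 6: that forces R1C3 = 1, after which R2C2 would have to be in {4} for the 18 across but in {5,6,7,8,9} for the 22 down — contradiction. So R2C3 = 1.
R1C3 = 10 − 4 = 6 completes the 10 down.
R2C2 = 18 − 9 = 9 completes the 18 across.
No cell is forced outright now. R1C2 can only be 7 or 8 (the digits allowed by both its 16 across and its 22 down). If R1C2 = 7: then R1C1 would have to be in {3} for the 16 across but in {2,4,5,6,7,9} for the 19 down — contradiction. So R1C2 = 8.
R1C1 = 16 − 14 = 2 completes the 16 across.
R3C1 = 19 − 10 = 9 completes the 19 down.
R3C2 = 17 − 12 = 5 completes the 17 across.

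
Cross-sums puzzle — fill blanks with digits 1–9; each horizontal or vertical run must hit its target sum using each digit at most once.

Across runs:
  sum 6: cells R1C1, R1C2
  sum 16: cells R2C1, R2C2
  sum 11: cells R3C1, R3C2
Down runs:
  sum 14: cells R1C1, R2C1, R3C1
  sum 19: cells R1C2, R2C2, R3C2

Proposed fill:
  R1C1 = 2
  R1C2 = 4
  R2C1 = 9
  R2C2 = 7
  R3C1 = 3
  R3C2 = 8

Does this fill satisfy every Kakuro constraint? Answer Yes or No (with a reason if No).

Across: 2+4=6; 9+7=16; 3+8=11. Down: 2+9+3=14; 4+7+8=19. No digit repeats within any run.

Yes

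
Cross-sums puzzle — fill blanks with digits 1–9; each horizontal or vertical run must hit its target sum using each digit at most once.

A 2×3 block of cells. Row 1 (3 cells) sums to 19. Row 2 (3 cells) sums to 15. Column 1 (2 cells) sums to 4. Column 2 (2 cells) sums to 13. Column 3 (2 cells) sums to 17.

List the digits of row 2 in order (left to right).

4 in 2 cells must be {1,3}; 17 in 2 cells must be {8,9}.
The 19 across and the 4 down share only 3, so (1,1) = 3.
Given what's placed, (1,3) must be 9 to fit the 19 across and 17 down.
(2,1) = 4 − 3 = 1 completes the 4 down.
(2,3) = 17 − 9 = 8 completes the 17 down.
(1,2) = 19 − 12 = 7 completes the 19 across.
(2,2) = 15 − 9 = 6 completes the 15 across.

1, 6, 8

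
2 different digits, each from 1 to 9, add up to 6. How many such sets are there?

2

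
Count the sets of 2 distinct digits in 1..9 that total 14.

2

2 distinct digits from 1–9 sum between 3 and 17.
Enumerating: {5,9}, {6,8}.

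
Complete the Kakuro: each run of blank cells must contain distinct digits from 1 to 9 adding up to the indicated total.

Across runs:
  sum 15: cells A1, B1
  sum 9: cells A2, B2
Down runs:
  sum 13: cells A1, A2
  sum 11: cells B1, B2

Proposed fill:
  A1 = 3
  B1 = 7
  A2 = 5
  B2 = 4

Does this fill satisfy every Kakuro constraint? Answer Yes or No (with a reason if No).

No — the across run A1–B1 sums to 10, not 15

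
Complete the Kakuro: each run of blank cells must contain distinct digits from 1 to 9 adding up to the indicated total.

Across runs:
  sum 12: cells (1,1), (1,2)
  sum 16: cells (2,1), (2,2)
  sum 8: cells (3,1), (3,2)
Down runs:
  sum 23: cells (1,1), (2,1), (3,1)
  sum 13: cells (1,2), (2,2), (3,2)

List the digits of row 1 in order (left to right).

16 in 2 cells must be {7,9}; 23 in 3 cells must be {6,8,9}.
The 16 across and the 23 down share only 9, so (2,1) = 9.
(2,2) = 16 − 9 = 7 completes the 16 across.
Given what's placed, (3,1) must be 6 to fit the 8 across and 23 down.
(3,2) = 8 − 6 = 2 completes the 8 across.
(1,1) = 23 − 15 = 8 completes the 23 down.
(1,2) = 12 − 8 = 4 completes the 12 across.

8 4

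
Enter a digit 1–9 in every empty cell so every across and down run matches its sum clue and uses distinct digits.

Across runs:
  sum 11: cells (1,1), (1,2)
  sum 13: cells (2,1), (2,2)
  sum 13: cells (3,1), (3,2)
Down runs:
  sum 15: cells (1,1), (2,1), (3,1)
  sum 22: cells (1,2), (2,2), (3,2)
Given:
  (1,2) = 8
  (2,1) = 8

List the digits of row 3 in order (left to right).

(1,1) = 11 − 8 = 3 completes the 11 across.
(2,2) = 13 − 8 = 5 completes the 13 across.
(3,1) = 15 − 11 = 4 completes the 15 down.
(3,2) = 13 − 4 = 9 completes the 13 across.

4, 9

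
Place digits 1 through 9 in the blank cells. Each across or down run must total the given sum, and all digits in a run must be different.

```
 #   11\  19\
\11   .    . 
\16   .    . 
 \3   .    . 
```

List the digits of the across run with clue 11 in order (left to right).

3 8

16 in 2 cells must be {7,9}; 3 in 2 cells must be {1,2}.
The 16 across and the 11 down share only 7, so R2C1 = 7.
R2C2 = 16 − 7 = 9 completes the 16 across.
Given what's placed, R3C1 must be 1 to fit the 3 across and 11 down.
R3C2 = 3 − 1 = 2 completes the 3 across.
R1C1 = 11 − 8 = 3 completes the 11 down.
R1C2 = 11 − 3 = 8 completes the 11 across.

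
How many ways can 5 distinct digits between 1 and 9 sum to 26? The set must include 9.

5 distinct digits from 1–9 sum between 15 and 35.
Keeping only sets containing 9.

7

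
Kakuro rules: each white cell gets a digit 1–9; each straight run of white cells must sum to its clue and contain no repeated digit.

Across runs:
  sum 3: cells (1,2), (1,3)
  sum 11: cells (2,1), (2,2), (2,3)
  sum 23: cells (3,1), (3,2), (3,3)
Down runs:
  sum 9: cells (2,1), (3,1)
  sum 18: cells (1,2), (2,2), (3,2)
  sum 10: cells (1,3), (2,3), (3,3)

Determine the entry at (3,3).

6

3 in 2 cells must be {1,2}; 23 in 3 cells must be {6,8,9}.
Only 6 fits (3,3) under both its across sum 23 and down sum 10.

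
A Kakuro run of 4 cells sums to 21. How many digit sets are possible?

11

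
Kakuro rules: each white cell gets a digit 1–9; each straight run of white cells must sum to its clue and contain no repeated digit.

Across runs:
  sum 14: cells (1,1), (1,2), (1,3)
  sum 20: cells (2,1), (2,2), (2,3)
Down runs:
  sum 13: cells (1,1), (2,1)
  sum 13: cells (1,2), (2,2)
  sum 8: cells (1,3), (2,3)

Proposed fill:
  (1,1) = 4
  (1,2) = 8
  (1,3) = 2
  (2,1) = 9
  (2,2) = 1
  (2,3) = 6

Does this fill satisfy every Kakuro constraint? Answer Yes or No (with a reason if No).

No — the down run (1,2)–(2,2) sums to 9, not 13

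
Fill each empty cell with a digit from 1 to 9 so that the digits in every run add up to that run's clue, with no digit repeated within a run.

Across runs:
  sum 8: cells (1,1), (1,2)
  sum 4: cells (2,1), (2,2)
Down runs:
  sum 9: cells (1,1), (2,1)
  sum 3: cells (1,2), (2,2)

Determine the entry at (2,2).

1

4 in 2 cells must be {1,3}; 3 in 2 cells must be {1,2}.
The 4 across and the 3 down share only 1, so (2,2) = 1.
(1,2) = 3 − 1 = 2 completes the 3 down.
(2,1) = 4 − 1 = 3 completes the 4 across.
(1,1) = 8 − 2 = 6 completes the 8 across.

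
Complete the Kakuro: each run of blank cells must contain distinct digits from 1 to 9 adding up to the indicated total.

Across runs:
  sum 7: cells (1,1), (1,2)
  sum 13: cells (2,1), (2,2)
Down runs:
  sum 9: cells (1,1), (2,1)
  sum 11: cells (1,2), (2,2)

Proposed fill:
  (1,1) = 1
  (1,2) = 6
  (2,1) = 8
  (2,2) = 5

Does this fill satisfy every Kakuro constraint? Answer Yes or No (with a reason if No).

Across: 1+6=7; 8+5=13. Down: 1+8=9; 6+5=11. No digit repeats within any run.

Yes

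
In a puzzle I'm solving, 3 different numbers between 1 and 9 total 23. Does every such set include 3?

The only way to make 23 from 3 distinct digits is {6,8,9}, which does not contain 3.

No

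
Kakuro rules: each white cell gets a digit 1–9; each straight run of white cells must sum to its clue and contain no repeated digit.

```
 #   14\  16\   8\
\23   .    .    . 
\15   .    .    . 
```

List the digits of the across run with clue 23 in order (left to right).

8 9 6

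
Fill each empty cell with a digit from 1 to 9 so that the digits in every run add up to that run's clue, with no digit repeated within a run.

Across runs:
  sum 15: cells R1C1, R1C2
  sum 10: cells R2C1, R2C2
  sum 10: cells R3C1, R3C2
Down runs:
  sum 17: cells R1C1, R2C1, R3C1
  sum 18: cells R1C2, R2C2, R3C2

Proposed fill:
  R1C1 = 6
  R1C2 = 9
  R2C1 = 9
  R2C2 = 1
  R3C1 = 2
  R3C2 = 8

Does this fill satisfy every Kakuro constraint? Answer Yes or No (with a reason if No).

Across: 6+9=15; 9+1=10; 2+8=10. Down: 6+9+2=17; 9+1+8=18. No digit repeats within any run.

Yes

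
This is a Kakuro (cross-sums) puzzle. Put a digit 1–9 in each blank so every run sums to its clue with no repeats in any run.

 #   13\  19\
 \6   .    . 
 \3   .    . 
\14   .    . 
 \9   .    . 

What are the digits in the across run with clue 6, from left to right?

2 4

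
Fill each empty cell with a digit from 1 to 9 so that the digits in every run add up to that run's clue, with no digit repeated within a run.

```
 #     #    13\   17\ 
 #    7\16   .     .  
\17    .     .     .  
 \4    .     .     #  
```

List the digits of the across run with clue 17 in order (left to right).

16 in 2 cells must be {7,9}; 4 in 2 cells must be {1,3}; 17 in 2 cells must be {8,9}.
The 16 across and the 17 down share only 9, so R1C3 = 9.
R2C3 = 17 − 9 = 8 completes the 17 down.
R1C2 = 16 − 9 = 7 completes the 16 across.
R3C2 = 1: the only remaining digit allowed by both the 4 across and the 13 down.
R2C2 = 13 − 8 = 5 completes the 13 down.
R3C1 = 4 − 1 = 3 completes the 4 across.
R2C1 = 17 − 13 = 4 completes the 17 across.

4, 5, 8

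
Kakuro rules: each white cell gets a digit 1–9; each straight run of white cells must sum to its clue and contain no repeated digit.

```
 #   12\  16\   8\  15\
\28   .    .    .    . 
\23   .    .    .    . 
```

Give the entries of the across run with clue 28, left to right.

8 9 5 6

16 in 2 cells must be {7,9}.
Nothing is forced directly, so branch on R1C2, whose candidates are 7 or 9. If R1C2 = 7: then R1C3 would have to be in {4,8,9} for the 28 across but in {1,2,3,5,6,7} for the 8 down — contradiction. So R1C2 = 9.
R2C2 = 16 − 9 = 7 completes the 16 down.
Nothing is forced directly, so branch on R1C4, whose candidates are 6 or 7 or 8. If R1C4 = 7: then R1C3 would have to be in {4,8} for the 28 across but in {1,2,3,5,6,7} for the 8 down — contradiction. If R1C4 = 8: then R2C4 would have to be in {1,2,3,4,5,6,8,9} for the 23 across but in {7} for the 15 down — contradiction. So R1C4 = 6.
R1C3 = 5: the only remaining digit allowed by both the 28 across and the 8 down.
R2C3 = 8 − 5 = 3 completes the 8 down.
R2C4 = 15 − 6 = 9 completes the 15 down.
R1C1 = 28 − 20 = 8 completes the 28 across.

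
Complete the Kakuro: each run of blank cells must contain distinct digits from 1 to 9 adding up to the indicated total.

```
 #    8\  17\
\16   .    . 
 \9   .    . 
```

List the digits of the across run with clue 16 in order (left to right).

7, 9

16 in 2 cells must be {7,9}; 17 in 2 cells must be {8,9}.
The 16 across and the 8 down share only 7, so R1C1 = 7.
R1C2 = 16 − 7 = 9 completes the 16 across.
R2C1 = 8 − 7 = 1 completes the 8 down.
R2C2 = 9 − 1 = 8 completes the 9 across.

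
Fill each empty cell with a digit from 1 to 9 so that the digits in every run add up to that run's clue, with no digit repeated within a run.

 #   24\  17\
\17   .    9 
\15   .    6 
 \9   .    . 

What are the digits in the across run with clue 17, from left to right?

17 in 2 cells must be {8,9}; 24 in 3 cells must be {7,8,9}.
R1C1 = 17 − 9 = 8 completes the 17 across.
R2C1 = 15 − 6 = 9 completes the 15 across.
R3C1 = 24 − 17 = 7 completes the 24 down.
R3C2 = 9 − 7 = 2 completes the 9 across.

8 9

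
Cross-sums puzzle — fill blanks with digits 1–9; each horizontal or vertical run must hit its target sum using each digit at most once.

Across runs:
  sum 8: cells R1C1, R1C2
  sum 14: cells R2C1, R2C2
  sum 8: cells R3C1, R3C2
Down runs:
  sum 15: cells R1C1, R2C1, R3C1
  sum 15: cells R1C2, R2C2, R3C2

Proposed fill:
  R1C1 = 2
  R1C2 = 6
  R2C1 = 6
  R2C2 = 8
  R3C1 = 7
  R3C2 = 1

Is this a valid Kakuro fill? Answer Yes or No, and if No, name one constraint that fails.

Across: 2+6=8; 6+8=14; 7+1=8. Down: 2+6+7=15; 6+8+1=15. No digit repeats within any run.

Yes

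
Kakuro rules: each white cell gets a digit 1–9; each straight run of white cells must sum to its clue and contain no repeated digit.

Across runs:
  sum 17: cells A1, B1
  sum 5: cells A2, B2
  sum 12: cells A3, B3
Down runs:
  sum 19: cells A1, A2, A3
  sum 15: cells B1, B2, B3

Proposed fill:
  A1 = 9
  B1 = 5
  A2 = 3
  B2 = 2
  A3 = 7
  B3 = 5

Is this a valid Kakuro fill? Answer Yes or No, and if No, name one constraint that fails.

No — the across run A1–B1 sums to 14, not 17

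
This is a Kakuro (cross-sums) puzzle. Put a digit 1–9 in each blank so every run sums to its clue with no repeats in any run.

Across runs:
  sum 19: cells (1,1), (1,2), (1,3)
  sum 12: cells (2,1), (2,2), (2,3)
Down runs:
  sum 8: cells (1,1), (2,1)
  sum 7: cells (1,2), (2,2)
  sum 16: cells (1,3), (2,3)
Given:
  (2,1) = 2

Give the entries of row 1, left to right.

6 4 9

16 in 2 cells must be {7,9}.
(1,1) = 8 − 2 = 6 completes the 8 down.
(1,3) = 9: the only remaining digit allowed by both the 19 across and the 16 down.
(2,3) = 16 − 9 = 7 completes the 16 down.
(1,2) = 19 − 15 = 4 completes the 19 across.
(2,2) = 12 − 9 = 3 completes the 12 across.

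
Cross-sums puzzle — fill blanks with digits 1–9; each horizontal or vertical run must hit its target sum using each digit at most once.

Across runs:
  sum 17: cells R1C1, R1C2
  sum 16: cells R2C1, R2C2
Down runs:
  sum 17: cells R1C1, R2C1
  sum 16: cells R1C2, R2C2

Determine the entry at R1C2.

17 in 2 cells must be {8,9}; 16 in 2 cells must be {7,9}.
The 17 across and the 16 down share only 9, so R1C2 = 9.
The 16 across and the 17 down share only 9, so R2C1 = 9.
R2C2 = 16 − 9 = 7 completes the 16 across.
R1C1 = 17 − 9 = 8 completes the 17 across.

9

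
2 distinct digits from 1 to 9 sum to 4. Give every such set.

{1,3}

2 distinct digits from 1–9 sum between 3 and 17.
Only one set works: {1,3}.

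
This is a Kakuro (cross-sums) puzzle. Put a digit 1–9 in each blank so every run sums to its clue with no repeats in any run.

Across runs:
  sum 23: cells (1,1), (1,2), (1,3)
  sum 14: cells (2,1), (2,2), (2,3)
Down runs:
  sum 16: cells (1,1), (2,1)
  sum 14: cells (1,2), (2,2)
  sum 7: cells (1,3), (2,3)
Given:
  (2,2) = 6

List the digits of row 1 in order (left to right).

9, 8, 6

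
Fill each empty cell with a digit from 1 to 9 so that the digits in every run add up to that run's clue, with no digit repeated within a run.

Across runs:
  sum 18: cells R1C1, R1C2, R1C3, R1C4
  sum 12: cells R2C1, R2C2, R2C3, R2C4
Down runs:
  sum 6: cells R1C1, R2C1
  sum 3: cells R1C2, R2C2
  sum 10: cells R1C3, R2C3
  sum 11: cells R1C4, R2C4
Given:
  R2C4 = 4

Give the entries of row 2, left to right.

3 in 2 cells must be {1,2}.
R1C4 = 11 − 4 = 7 completes the 11 down.
Nothing is forced directly, so branch on R2C3, whose candidates are 1 or 2. If R2C3 = 1: then R1C3 would have to be in {1,2,3,4,5,6,8} for the 18 across but in {9} for the 10 down — contradiction. So R2C3 = 2.
R1C3 = 10 − 2 = 8 completes the 10 down.
Given what's placed, R2C2 must be 1 to fit the 12 across and 3 down.
R1C2 = 3 − 1 = 2 completes the 3 down.
R2C1 = 12 − 7 = 5 completes the 12 across.
R1C1 = 18 − 17 = 1 completes the 18 across.

5 1 2 4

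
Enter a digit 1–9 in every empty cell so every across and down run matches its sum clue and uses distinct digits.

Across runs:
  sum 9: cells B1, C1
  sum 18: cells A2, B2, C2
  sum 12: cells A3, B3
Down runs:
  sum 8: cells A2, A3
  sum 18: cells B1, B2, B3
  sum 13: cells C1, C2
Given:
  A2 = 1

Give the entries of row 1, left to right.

4 5

A3 = 8 − 1 = 7 completes the 8 down.
B3 = 12 − 7 = 5 completes the 12 across.
Given what's placed, B2 must be 9 to fit the 18 across and 18 down.
C2 = 18 − 10 = 8 completes the 18 across.
B1 = 18 − 14 = 4 completes the 18 down.
C1 = 9 − 4 = 5 completes the 9 across.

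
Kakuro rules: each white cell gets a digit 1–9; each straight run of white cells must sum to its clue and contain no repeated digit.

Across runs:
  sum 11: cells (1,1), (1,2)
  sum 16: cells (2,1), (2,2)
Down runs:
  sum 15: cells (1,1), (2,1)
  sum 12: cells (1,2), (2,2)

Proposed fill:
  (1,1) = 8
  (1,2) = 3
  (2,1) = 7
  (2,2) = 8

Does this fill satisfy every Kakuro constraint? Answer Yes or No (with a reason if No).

No — the across run (2,1)–(2,2) sums to 15, not 16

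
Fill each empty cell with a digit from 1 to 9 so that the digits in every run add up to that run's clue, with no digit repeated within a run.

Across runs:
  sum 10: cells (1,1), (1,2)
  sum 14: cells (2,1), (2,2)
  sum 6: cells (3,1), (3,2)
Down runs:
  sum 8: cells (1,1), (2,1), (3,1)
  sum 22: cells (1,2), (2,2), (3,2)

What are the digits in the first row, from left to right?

2, 8

The 14 across and the 8 down share only 5, so (2,1) = 5.
(2,2) = 14 − 5 = 9 completes the 14 across.
Given what's placed, (3,2) must be 5 to fit the 6 across and 22 down.
(1,2) = 22 − 14 = 8 completes the 22 down.
(3,1) = 6 − 5 = 1 completes the 6 across.
(1,1) = 10 − 8 = 2 completes the 10 across.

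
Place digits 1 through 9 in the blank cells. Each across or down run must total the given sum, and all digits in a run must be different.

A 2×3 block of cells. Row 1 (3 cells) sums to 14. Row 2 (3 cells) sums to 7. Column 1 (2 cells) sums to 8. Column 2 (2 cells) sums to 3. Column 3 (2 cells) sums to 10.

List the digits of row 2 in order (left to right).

1 2 4

7 in 3 cells must be {1,2,4}; 3 in 2 cells must be {1,2}.
Nothing is forced directly, so branch on (1,2), whose candidates are 1 or 2. If (1,2) = 2: that forces (2,2) = 1, (2,1) = 2, (2,3) = 4, after which (1,1) would have to be in {3,4,5,7,8,9} for the 14 across but in {6} for the 8 down — contradiction. So (1,2) = 1.
(2,2) = 3 − 1 = 2 completes the 3 down.
Given what's placed, (2,1) must be 1 to fit the 7 across and 8 down.
(2,3) = 7 − 3 = 4 completes the 7 across.
(1,1) = 8 − 1 = 7 completes the 8 down.
(1,3) = 14 − 8 = 6 completes the 14 across.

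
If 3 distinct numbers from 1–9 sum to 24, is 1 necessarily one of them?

No

The only way to make 24 from 3 distinct digits is {7,8,9}, which does not contain 1.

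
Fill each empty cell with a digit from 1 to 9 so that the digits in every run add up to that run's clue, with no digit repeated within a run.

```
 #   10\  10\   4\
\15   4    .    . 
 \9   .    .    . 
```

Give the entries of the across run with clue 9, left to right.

6, 2, 1

4 in 2 cells must be {1,3}.
R1C3 = 3: the only remaining digit allowed by both the 15 across and the 4 down.
R2C1 = 10 − 4 = 6 completes the 10 down.
R2C3 = 4 − 3 = 1 completes the 4 down.
R1C2 = 15 − 7 = 8 completes the 15 across.
R2C2 = 9 − 7 = 2 completes the 9 across.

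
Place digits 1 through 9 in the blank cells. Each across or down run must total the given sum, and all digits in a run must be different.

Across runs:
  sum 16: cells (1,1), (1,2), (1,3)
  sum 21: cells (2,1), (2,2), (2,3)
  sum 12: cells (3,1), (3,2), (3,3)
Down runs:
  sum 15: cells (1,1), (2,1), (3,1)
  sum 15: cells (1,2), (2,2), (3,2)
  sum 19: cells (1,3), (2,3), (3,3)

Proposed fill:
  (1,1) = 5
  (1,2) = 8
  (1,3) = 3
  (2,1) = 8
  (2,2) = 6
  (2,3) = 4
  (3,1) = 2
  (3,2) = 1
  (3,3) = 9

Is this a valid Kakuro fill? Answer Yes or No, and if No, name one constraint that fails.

No — the down run (1,3)–(3,3) sums to 16, not 19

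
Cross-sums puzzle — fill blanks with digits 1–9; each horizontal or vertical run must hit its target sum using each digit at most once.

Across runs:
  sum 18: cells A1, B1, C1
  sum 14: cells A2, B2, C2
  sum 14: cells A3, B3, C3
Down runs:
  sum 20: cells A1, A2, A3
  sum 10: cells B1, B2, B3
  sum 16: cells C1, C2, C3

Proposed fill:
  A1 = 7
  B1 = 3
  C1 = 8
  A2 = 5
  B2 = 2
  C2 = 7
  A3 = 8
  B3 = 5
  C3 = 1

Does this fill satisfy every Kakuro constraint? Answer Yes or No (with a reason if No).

Yes

Across: 7+3+8=18; 5+2+7=14; 8+5+1=14. Down: 7+5+8=20; 3+2+5=10; 8+7+1=16. No digit repeats within any run.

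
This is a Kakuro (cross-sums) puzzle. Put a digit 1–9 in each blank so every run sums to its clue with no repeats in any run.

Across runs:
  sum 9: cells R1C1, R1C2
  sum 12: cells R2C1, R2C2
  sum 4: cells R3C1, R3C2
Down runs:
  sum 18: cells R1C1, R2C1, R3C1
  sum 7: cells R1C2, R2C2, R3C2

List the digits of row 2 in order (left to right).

4 in 2 cells must be {1,3}; 7 in 3 cells must be {1,2,4}.
The 12 across and the 7 down share only 4, so R2C2 = 4.
Given what's placed, R3C2 must be 1 to fit the 4 across and 7 down.
R1C2 = 7 − 5 = 2 completes the 7 down.
R2C1 = 12 − 4 = 8 completes the 12 across.
R3C1 = 4 − 1 = 3 completes the 4 across.
R1C1 = 9 − 2 = 7 completes the 9 across.

8, 4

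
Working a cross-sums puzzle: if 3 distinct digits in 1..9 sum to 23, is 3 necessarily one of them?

The only way to make 23 from 3 distinct digits is {6,8,9}, which does not contain 3.

No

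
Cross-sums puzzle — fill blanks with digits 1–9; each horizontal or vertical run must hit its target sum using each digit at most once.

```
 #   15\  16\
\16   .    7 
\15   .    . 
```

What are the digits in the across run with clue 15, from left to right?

16 in 2 cells must be {7,9}.
R1C1 = 16 − 7 = 9 completes the 16 across.
R2C1 = 15 − 9 = 6 completes the 15 down.
R2C2 = 15 − 6 = 9 completes the 15 across.

6 9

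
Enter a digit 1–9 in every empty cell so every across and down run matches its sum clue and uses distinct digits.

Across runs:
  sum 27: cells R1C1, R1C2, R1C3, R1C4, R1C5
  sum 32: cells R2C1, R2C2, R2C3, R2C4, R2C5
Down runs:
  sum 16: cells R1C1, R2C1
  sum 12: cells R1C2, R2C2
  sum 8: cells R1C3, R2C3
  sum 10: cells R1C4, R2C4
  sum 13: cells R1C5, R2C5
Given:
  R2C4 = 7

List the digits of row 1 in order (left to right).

7 4 5 3 8

16 in 2 cells must be {7,9}.
R1C4 = 10 − 7 = 3 completes the 10 down.
R2C1 = 9: the only remaining digit allowed by both the 32 across and the 16 down.
R1C1 = 16 − 9 = 7 completes the 16 down.
Nothing is forced directly, so branch on R2C5, whose candidates are 5 or 6 or 8. If R2C5 = 6: then R1C5 would have to be in {2,4,5,6,8,9} for the 27 across but in {7} for the 13 down — contradiction. If R2C5 = 8: that forces R1C5 = 5, after which R1C3 would have to be in {4,8} for the 27 across but in {1,2,3,5,6,7} for the 8 down — contradiction. So R2C5 = 5.
R1C5 = 13 − 5 = 8 completes the 13 down.
R2C3 = 3: the only remaining digit allowed by both the 32 across and the 8 down.
R1C3 = 8 − 3 = 5 completes the 8 down.
R2C2 = 32 − 24 = 8 completes the 32 across.
R1C2 = 27 − 23 = 4 completes the 27 across.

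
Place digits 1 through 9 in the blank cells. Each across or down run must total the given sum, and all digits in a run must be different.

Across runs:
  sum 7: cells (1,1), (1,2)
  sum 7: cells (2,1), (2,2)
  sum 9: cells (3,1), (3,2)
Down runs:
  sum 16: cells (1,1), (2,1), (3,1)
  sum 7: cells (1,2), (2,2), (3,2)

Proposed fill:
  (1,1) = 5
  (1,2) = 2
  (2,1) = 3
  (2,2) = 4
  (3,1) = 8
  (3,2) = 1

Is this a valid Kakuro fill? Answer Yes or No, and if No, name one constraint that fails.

Across: 5+2=7; 3+4=7; 8+1=9. Down: 5+3+8=16; 2+4+1=7. No digit repeats within any run.

Yes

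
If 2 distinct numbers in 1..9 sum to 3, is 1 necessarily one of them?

The only way to make 3 from 2 distinct digits is {1,2}, which contains 1.

Yes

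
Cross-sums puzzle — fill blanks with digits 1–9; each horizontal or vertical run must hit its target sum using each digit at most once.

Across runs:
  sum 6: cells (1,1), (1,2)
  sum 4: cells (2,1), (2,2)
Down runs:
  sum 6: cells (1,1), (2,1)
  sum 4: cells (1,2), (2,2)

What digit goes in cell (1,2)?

4 in 2 cells must be {1,3}.
The 6 across and the 4 down share only 1, so (1,2) = 1.
The 4 across and the 6 down share only 1, so (2,1) = 1.
(2,2) = 4 − 1 = 3 completes the 4 across.
(1,1) = 6 − 1 = 5 completes the 6 across.

1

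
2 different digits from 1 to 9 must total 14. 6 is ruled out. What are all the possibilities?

2 distinct digits from 1–9 sum between 3 and 17.
Dropping sets that contain 6.
Only one set works: {5,9}.

{5,9}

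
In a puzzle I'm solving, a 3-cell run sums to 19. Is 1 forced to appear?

Counterexample: {2,8,9} sums to 19 without using 1.

No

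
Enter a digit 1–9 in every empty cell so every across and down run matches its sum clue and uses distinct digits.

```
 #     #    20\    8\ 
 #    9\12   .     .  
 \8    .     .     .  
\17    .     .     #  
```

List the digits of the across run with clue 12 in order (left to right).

17 in 2 cells must be {8,9}.
The 17 across and the 9 down share only 8, so R3C1 = 8.
R3C2 = 17 − 8 = 9 completes the 17 across.
R2C1 = 9 − 8 = 1 completes the 9 down.
No cell is forced outright now. R1C3 can only be 3 or 5 or 7 (the digits allowed by both its 12 across and its 8 down). If R1C3 = 3: then R1C2 would have to be in {9} for the 12 across but in {3,4,5,6,7,8} for the 20 down — contradiction. If R1C3 = 7: that forces R1C2 = 5, after which R2C2 would have to be in {2,3,4,5} for the 8 across but in {6} for the 20 down — contradiction. So R1C3 = 5.
R1C2 = 12 − 5 = 7 completes the 12 across.
R2C2 = 20 − 16 = 4 completes the 20 down.
R2C3 = 8 − 5 = 3 completes the 8 across.

7 5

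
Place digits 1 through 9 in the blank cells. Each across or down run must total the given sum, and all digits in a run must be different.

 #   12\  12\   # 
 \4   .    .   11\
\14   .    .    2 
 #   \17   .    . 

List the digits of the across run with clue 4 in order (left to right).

3 1

4 in 2 cells must be {1,3}; 17 in 2 cells must be {8,9}.
The 4 across and the 12 down share only 3, so R1C1 = 3.
R1C2 = 4 − 3 = 1 completes the 4 across.
R2C1 = 12 − 3 = 9 completes the 12 down.
R2C2 = 14 − 11 = 3 completes the 14 across.
R3C2 = 12 − 4 = 8 completes the 12 down.
R3C3 = 17 − 8 = 9 completes the 17 across.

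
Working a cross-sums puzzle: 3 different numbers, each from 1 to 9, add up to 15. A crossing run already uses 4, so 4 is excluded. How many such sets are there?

3 distinct digits from 1–9 sum between 6 and 24.
Dropping sets that contain 4.
Enumerating: {1,5,9}, {1,6,8}, {2,5,8}, {2,6,7}, {3,5,7}.

5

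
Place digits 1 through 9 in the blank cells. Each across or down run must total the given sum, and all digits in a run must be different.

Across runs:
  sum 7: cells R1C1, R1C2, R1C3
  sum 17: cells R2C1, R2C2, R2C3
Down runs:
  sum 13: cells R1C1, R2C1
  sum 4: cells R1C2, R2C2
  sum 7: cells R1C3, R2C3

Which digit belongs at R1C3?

2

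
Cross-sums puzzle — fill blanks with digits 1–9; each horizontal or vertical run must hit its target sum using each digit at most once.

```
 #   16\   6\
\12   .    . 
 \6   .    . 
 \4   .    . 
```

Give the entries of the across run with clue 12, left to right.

9, 3

4 in 2 cells must be {1,3}; 6 in 3 cells must be {1,2,3}.
The 12 across and the 6 down share only 3, so R1C2 = 3.
Given what's placed, R3C2 must be 1 to fit the 4 across and 6 down.
R1C1 = 12 − 3 = 9 completes the 12 across.
R2C2 = 6 − 4 = 2 completes the 6 down.
R3C1 = 4 − 1 = 3 completes the 4 across.
R2C1 = 6 − 2 = 4 completes the 6 across.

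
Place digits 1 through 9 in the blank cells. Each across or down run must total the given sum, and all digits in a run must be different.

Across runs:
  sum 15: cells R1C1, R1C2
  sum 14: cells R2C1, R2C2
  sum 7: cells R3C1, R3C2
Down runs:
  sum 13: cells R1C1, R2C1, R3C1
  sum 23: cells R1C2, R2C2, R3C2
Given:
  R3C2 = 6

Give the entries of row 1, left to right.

23 in 3 cells must be {6,8,9}.
R3C1 = 7 − 6 = 1 completes the 7 across.
Nothing is forced directly, so branch on R1C2, whose candidates are 8 or 9. If R1C2 = 9: then R1C1 would have to be in {6} for the 15 across but in {3,4,5,7,8,9} for the 13 down — contradiction. So R1C2 = 8.
R1C1 = 15 − 8 = 7 completes the 15 across.
R2C1 = 13 − 8 = 5 completes the 13 down.
R2C2 = 14 − 5 = 9 completes the 14 across.

7 8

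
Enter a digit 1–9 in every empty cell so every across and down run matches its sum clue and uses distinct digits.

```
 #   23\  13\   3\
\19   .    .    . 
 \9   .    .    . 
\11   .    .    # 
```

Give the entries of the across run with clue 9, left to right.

6 2 1

23 in 3 cells must be {6,8,9}; 3 in 2 cells must be {1,2}.
Only 2 fits R1C3 under both its across sum 19 and down sum 3.
The 9 across and the 23 down share only 6, so R2C1 = 6.
R2C3 = 3 − 2 = 1 completes the 3 down.
R2C2 = 9 − 7 = 2 completes the 9 across.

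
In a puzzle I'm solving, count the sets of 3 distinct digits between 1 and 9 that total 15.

3 distinct digits from 1–9 sum between 6 and 24.

8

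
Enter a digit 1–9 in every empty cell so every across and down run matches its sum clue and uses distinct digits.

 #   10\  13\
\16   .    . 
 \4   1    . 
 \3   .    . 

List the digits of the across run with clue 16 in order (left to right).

7 9

16 in 2 cells must be {7,9}; 4 in 2 cells must be {1,3}; 3 in 2 cells must be {1,2}.
R1C1 = 7: the only remaining digit allowed by both the 16 across and the 10 down.
R1C2 = 16 − 7 = 9 completes the 16 across.
R2C2 = 4 − 1 = 3 completes the 4 across.
R3C1 = 10 − 8 = 2 completes the 10 down.
R3C2 = 3 − 2 = 1 completes the 3 across.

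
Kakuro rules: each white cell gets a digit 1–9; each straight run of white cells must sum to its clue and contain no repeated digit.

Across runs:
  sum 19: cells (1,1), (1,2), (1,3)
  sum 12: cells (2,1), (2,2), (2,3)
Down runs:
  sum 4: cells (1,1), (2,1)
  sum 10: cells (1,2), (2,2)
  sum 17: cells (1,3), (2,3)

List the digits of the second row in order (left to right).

4 in 2 cells must be {1,3}; 17 in 2 cells must be {8,9}.
The 19 across and the 4 down share only 3, so (1,1) = 3.
Given what's placed, (1,3) must be 9 to fit the 19 across and 17 down.
(2,1) = 4 − 3 = 1 completes the 4 down.
(2,3) = 17 − 9 = 8 completes the 17 down.
(1,2) = 19 − 12 = 7 completes the 19 across.
(2,2) = 12 − 9 = 3 completes the 12 across.

1, 3, 8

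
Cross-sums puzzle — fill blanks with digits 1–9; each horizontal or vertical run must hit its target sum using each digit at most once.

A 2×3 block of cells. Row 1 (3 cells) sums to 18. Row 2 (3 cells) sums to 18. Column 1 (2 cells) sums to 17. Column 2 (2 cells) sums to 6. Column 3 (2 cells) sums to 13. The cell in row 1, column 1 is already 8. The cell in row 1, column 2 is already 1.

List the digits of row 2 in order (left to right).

9 5 4

17 in 2 cells must be {8,9}.
(1,3) = 18 − 9 = 9 completes the 18 across.
(2,1) = 17 − 8 = 9 completes the 17 down.
(2,2) = 6 − 1 = 5 completes the 6 down.
(2,3) = 18 − 14 = 4 completes the 18 across.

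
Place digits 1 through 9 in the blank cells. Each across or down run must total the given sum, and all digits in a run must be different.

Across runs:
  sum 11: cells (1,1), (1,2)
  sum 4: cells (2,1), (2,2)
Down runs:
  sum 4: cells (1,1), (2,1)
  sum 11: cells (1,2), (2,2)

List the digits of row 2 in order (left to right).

4 in 2 cells must be {1,3}.
The 11 across and the 4 down share only 3, so (1,1) = 3.
(1,2) = 11 − 3 = 8 completes the 11 across.
(2,1) = 4 − 3 = 1 completes the 4 down.
(2,2) = 4 − 1 = 3 completes the 4 across.

1, 3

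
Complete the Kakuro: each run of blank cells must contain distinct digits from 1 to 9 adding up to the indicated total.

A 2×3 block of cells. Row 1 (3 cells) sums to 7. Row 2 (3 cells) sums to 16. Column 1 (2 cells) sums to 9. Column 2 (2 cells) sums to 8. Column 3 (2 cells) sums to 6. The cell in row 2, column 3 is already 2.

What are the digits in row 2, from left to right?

8 6 2

7 in 3 cells must be {1,2,4}.
(1,3) = 6 − 2 = 4 completes the 6 down.
No cell is forced outright now. (2,2) can only be 5 or 6 (the digits allowed by both its 16 across and its 8 down). If (2,2) = 5: then (1,2) would have to be in {1,2} for the 7 across but in {3} for the 8 down — contradiction. So (2,2) = 6.
(1,2) = 8 − 6 = 2 completes the 8 down.
(2,1) = 16 − 8 = 8 completes the 16 across.
(1,1) = 7 − 6 = 1 completes the 7 across.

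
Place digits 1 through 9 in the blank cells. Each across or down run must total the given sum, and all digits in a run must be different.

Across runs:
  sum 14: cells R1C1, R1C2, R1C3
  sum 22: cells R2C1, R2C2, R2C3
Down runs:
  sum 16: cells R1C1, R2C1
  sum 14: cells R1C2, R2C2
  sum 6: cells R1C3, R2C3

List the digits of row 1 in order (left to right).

7 6 1

16 in 2 cells must be {7,9}.
The 22 across and the 6 down share only 5, so R2C3 = 5.
R1C3 = 6 − 5 = 1 completes the 6 down.
Given what's placed, R2C1 must be 9 to fit the 22 across and 16 down.
R2C2 = 22 − 14 = 8 completes the 22 across.
R1C1 = 16 − 9 = 7 completes the 16 down.
R1C2 = 14 − 8 = 6 completes the 14 across.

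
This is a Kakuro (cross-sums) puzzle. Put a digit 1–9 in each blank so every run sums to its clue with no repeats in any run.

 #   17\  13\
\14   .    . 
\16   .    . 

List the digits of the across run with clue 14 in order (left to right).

16 in 2 cells must be {7,9}; 17 in 2 cells must be {8,9}.
The 16 across and the 17 down share only 9, so R2C1 = 9.
R2C2 = 16 − 9 = 7 completes the 16 across.
R1C1 = 17 − 9 = 8 completes the 17 down.
R1C2 = 14 − 8 = 6 completes the 14 across.

8, 6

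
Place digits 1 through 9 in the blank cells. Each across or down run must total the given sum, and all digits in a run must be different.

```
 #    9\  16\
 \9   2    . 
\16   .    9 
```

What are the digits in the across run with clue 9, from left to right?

16 in 2 cells must be {7,9}.
R1C2 = 9 − 2 = 7 completes the 9 across.
R2C1 = 16 − 9 = 7 completes the 16 across.

2 7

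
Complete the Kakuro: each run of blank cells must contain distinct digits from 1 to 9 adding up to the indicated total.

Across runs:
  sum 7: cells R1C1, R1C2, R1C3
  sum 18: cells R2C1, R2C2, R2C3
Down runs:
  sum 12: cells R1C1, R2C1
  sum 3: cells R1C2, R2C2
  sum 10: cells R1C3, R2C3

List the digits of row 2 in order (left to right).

8, 1, 9

7 in 3 cells must be {1,2,4}; 3 in 2 cells must be {1,2}.
The 7 across and the 12 down share only 4, so R1C1 = 4.
R2C1 = 12 − 4 = 8 completes the 12 down.
Given what's placed, R2C2 must be 1 to fit the 18 across and 3 down.
R2C3 = 18 − 9 = 9 completes the 18 across.
R1C2 = 3 − 1 = 2 completes the 3 down.
R1C3 = 7 − 6 = 1 completes the 7 across.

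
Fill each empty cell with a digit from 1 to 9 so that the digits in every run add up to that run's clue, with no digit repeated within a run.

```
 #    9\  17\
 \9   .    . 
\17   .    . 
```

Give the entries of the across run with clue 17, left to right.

17 in 2 cells must be {8,9}.
The 9 across and the 17 down share only 8, so R1C2 = 8.
The 17 across and the 9 down share only 8, so R2C1 = 8.
R2C2 = 17 − 8 = 9 completes the 17 across.
R1C1 = 9 − 8 = 1 completes the 9 across.

8 9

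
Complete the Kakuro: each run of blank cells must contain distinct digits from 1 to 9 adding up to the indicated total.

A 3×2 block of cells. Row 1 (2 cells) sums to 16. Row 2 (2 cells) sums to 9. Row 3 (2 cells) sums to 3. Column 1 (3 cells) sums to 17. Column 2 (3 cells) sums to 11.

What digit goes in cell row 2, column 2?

16 in 2 cells must be {7,9}; 3 in 2 cells must be {1,2}.
The 16 across and the 11 down share only 7, so (1,2) = 7.
Given what's placed, (3,2) must be 1 to fit the 3 across and 11 down.
(1,1) = 16 − 7 = 9 completes the 16 across.
(2,2) = 11 − 8 = 3 completes the 11 down.
(3,1) = 3 − 1 = 2 completes the 3 across.
(2,1) = 9 − 3 = 6 completes the 9 across.

3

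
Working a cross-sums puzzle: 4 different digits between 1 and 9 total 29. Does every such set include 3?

The only way to make 29 from 4 distinct digits is {5,7,8,9}, which does not contain 3.

No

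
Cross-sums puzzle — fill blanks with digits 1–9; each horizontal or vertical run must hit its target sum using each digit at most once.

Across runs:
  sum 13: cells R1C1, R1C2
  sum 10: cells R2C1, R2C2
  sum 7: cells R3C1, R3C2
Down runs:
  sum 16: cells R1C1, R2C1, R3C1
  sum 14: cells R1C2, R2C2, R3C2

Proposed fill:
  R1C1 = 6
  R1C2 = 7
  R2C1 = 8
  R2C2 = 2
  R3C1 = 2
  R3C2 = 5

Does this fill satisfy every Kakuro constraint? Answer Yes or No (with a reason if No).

Yes

Across: 6+7=13; 8+2=10; 2+5=7. Down: 6+8+2=16; 7+2+5=14. No digit repeats within any run.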